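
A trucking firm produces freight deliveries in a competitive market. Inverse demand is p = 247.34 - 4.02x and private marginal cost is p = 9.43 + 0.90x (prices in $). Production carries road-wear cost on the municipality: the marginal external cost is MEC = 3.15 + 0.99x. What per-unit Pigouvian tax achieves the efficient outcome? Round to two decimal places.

tax = $42.48 per unit

Social marginal cost = private MC + MEC = 12.58 + 1.89x.
Set SMC = demand: 12.58 + 1.89x = 247.34 - 4.02x → x* = 39.7225.
The Pigouvian tax equals MEC at x*: 3.15 + 0.99×39.7225 = 42.4753.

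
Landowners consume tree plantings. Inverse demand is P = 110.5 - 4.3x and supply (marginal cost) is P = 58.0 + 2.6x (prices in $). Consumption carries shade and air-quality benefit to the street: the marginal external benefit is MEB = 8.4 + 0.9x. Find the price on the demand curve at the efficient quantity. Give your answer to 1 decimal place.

Social marginal benefit = demand + MEB = 118.9 - 3.4x.
Set SMB = MC: 118.9 - 3.4x = 58.0 + 2.6x → x* = 10.1500.
Consumer price on the demand curve at x*: 110.5 − 4.3×10.1500 = 66.8550.

P = $66.9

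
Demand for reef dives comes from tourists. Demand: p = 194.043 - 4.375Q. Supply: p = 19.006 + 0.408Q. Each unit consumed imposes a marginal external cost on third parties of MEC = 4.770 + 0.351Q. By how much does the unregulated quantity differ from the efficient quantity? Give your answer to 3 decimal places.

3.431 units

Market equilibrium (private): 19.006 + 0.408Q = 194.043 - 4.375Q → Q_m = 36.5957.
Social marginal benefit = demand − MEC = 189.273 - 4.726Q.
Set SMB = MC: 189.273 - 4.726Q = 19.006 + 0.408Q → Q* = 33.1646.
Gap = |36.5957 − 33.1646| = 3.4311.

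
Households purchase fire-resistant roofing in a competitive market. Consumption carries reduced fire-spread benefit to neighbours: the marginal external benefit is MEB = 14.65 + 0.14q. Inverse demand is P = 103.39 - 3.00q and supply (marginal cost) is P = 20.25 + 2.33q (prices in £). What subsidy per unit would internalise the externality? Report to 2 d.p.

subsidy = £17.29 per unit

Social marginal benefit = demand + MEB = 118.04 - 2.86q.
Set SMB = MC: 118.04 - 2.86q = 20.25 + 2.33q → q* = 18.8420.
The Pigouvian subsidy equals MEB at q*: 14.65 + 0.14×18.8420 = 17.2879.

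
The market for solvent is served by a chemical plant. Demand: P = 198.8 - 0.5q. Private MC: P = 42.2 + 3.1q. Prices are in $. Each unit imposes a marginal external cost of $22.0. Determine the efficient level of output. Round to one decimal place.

q* = 37.4

Social marginal cost = private MC + MEC = 64.2 + 3.1q.
Set SMC = demand: 64.2 + 3.1q = 198.8 - 0.5q → q* = 37.3889.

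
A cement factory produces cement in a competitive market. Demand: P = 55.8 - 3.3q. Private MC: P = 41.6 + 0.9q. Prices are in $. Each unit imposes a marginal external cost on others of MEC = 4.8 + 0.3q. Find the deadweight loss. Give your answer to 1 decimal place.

Market equilibrium (private): 41.6 + 0.9q = 55.8 - 3.3q → q_m = 3.3810.
Social marginal cost = private MC + MEC = 46.4 + 1.2q.
Set SMC = demand: 46.4 + 1.2q = 55.8 - 3.3q → q* = 2.0889.
Between q* and q_m the wedge SMC − demand runs linearly from 0 to MEC(q_m), so the loss is a triangle.
DWL = ½ × 1.2921 × 5.8143 = 3.7563.

DWL = $3.8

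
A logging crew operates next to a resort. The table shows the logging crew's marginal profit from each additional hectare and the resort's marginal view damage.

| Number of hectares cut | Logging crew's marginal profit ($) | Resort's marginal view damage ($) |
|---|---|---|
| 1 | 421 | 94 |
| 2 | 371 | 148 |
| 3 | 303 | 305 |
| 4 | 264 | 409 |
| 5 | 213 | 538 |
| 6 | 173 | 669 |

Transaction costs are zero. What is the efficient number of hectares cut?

2

Bargaining reaches the level where marginal profit last exceeds marginal view damage.
That holds through level 2 (371 ≥ 148) but not at 3 (303 < 305).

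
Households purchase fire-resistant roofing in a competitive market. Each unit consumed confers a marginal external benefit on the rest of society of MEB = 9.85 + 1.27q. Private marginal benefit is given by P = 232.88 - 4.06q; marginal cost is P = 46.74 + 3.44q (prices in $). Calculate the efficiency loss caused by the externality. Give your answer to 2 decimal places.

DWL = $137.36

Market equilibrium (private): 46.74 + 3.44q = 232.88 - 4.06q → q_m = 24.8187.
Social marginal benefit = demand + MEB = 242.73 - 2.79q.
Set SMB = MC: 242.73 - 2.79q = 46.74 + 3.44q → q* = 31.4591.
The welfare-loss triangle has base |q_m − q*| and height MEB(q_m) (the vertical gap between SMB and MC is zero at q* and MEB at q_m).
DWL = ½ × 6.6404 × 41.3697 = 137.3557.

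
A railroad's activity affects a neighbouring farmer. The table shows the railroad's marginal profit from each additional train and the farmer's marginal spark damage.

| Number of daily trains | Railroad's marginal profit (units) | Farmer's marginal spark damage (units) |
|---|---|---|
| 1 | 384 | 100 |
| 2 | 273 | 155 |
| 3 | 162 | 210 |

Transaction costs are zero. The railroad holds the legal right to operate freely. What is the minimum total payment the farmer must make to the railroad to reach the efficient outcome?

162

Left alone the railroad would choose level 3 (marginal profit stays positive).
Efficient level: k* = 2 (marginal profit ≥ marginal spark damage through 2).
The farmer must at least cover the railroad's forgone profit from cutting 3→2: 162 = 162.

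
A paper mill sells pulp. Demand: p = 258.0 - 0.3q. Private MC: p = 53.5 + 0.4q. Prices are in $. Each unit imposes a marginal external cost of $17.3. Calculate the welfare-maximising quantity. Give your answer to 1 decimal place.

q* = 267.4

Social marginal cost = private MC + MEC = 70.8 + 0.4q.
Set SMC = demand: 70.8 + 0.4q = 258.0 - 0.3q → q* = 267.4286.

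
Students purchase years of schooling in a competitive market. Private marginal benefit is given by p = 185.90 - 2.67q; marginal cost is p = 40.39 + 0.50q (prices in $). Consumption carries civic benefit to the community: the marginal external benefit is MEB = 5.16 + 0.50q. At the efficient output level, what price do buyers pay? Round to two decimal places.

P = $35.23

Social marginal benefit = demand + MEB = 191.06 - 2.17q.
Set SMB = MC: 191.06 - 2.17q = 40.39 + 0.50q → q* = 56.4307.
Consumer price on the demand curve at q*: 185.90 − 2.67×56.4307 = 35.2300.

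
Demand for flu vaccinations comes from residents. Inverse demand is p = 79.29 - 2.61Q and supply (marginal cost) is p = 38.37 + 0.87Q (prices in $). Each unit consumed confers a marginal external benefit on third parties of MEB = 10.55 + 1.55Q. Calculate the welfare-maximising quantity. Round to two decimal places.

Q* = 26.67

Social marginal benefit = demand + MEB = 89.84 - 1.06Q.
Set SMB = MC: 89.84 - 1.06Q = 38.37 + 0.87Q → Q* = 26.6684.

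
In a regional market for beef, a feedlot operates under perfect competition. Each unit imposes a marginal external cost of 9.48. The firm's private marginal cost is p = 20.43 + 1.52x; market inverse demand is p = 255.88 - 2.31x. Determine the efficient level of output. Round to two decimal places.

x* = 59.00

Social marginal cost = private MC + MEC = 29.91 + 1.52x.
Set SMC = demand: 29.91 + 1.52x = 255.88 - 2.31x → x* = 59.0000.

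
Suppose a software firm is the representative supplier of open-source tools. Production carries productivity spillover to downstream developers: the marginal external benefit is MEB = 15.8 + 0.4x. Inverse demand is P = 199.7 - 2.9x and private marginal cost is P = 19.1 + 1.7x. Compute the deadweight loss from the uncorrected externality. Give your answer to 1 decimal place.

Market equilibrium (private): 19.1 + 1.7x = 199.7 - 2.9x → x_m = 39.2609.
Social marginal cost = private MC − MEB = 3.3 + 1.3x.
Set SMC = demand: 3.3 + 1.3x = 199.7 - 2.9x → x* = 46.7619.
Height of the DWL triangle at x_m is demand(x_m) − SMC(x_m) = MEB(x_m) = 31.5043.
DWL = ½ × 7.5010 × 31.5043 = 118.1569.

DWL = 118.2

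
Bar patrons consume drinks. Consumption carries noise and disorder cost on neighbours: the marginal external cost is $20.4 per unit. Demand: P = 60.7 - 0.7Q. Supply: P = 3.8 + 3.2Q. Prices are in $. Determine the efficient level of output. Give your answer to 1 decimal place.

Social marginal benefit = demand − MEC = 40.3 - 0.7Q.
Set SMB = MC: 40.3 - 0.7Q = 3.8 + 3.2Q → Q* = 9.3590.

Q* = 9.4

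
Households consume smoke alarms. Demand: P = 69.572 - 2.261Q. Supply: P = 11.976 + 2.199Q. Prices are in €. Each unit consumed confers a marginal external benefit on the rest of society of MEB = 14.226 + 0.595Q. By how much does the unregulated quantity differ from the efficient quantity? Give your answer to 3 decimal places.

Market equilibrium (private): 11.976 + 2.199Q = 69.572 - 2.261Q → Q_m = 12.9139.
Social marginal benefit = demand + MEB = 83.798 - 1.666Q.
Set SMB = MC: 83.798 - 1.666Q = 11.976 + 2.199Q → Q* = 18.5827.
Gap = |12.9139 − 18.5827| = 5.6688.

5.669 units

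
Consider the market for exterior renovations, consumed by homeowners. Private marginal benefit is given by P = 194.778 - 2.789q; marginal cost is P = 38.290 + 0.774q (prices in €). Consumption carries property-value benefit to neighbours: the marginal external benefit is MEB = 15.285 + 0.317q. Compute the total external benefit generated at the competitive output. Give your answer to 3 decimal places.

Market equilibrium (private): 38.290 + 0.774q = 194.778 - 2.789q → q_m = 43.9203.
Total external benefit = ∫₀^{q_m} (15.285 + 0.317q) dq = 15.285×43.9203 + ½×0.317×43.9203² = 977.0671.

€977.067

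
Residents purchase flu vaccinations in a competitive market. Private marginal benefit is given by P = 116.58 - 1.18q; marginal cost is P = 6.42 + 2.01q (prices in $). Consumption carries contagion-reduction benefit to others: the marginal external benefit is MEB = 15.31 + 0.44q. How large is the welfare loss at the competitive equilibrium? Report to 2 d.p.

Market equilibrium (private): 6.42 + 2.01q = 116.58 - 1.18q → q_m = 34.5329.
Social marginal benefit = demand + MEB = 131.89 - 0.74q.
Set SMB = MC: 131.89 - 0.74q = 6.42 + 2.01q → q* = 45.6255.
Between q* and q_m the wedge SMB − MC runs linearly from 0 to MEB(q_m), so the loss is a triangle.
DWL = ½ × 11.0926 × 30.5045 = 169.1871.

DWL = $169.19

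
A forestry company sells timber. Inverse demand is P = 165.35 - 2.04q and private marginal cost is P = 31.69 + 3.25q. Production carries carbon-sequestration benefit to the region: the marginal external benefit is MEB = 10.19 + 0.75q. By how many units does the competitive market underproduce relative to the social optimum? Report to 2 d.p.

Market equilibrium (private): 31.69 + 3.25q = 165.35 - 2.04q → q_m = 25.2665.
Social marginal cost = private MC − MEB = 21.50 + 2.50q.
Set SMC = demand: 21.50 + 2.50q = 165.35 - 2.04q → q* = 31.6850.
Gap = |25.2665 − 31.6850| = 6.4185.

6.42 units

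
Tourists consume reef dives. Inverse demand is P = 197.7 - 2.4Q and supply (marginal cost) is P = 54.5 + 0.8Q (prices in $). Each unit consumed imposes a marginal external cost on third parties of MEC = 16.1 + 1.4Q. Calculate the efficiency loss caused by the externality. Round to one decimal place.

Market equilibrium (private): 54.5 + 0.8Q = 197.7 - 2.4Q → Q_m = 44.7500.
Social marginal benefit = demand − MEC = 181.6 - 3.8Q.
Set SMB = MC: 181.6 - 3.8Q = 54.5 + 0.8Q → Q* = 27.6304.
Height of the DWL triangle at Q_m is MC(Q_m) − SMB(Q_m) = MEC(Q_m) = 78.7500.
DWL = ½ × 17.1196 × 78.7500 = 674.0843.

DWL = $674.1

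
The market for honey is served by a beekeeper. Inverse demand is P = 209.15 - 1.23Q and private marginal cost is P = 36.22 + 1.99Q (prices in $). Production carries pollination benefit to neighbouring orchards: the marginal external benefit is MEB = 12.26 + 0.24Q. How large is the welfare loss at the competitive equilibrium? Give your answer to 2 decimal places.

DWL = $106.12

Market equilibrium (private): 36.22 + 1.99Q = 209.15 - 1.23Q → Q_m = 53.7050.
Social marginal cost = private MC − MEB = 23.96 + 1.75Q.
Set SMC = demand: 23.96 + 1.75Q = 209.15 - 1.23Q → Q* = 62.1443.
The welfare-loss triangle has base |Q_m − Q*| and height MEB(Q_m) (the vertical gap between SMC and demand is zero at Q* and MEB at Q_m).
DWL = ½ × 8.4393 × 25.1492 = 106.1208.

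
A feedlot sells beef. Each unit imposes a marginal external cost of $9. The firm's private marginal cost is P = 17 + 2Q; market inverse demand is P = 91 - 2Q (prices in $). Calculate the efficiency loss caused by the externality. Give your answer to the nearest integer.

Market equilibrium (private): 17 + 2Q = 91 - 2Q → Q_m = 18.5000.
Social marginal cost = private MC + MEC = 26 + 2Q.
Set SMC = demand: 26 + 2Q = 91 - 2Q → Q* = 16.2500.
The welfare-loss triangle has base |Q_m − Q*| and height MEC(Q_m) (the vertical gap between SMC and demand is zero at Q* and MEC at Q_m).
DWL = ½ × 2.2500 × 9.0000 = 10.1250.

DWL = $10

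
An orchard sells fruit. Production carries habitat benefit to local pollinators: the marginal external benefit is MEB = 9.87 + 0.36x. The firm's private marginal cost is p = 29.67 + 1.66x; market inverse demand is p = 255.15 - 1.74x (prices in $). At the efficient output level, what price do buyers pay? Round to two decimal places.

P = $120.44

Social marginal cost = private MC − MEB = 19.80 + 1.30x.
Set SMC = demand: 19.80 + 1.30x = 255.15 - 1.74x → x* = 77.4178.
Consumer price on the demand curve at x*: 255.15 − 1.74×77.4178 = 120.4430.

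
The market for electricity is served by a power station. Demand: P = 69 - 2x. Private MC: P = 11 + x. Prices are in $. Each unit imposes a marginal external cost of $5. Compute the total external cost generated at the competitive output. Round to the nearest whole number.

$97

Market equilibrium (private): 11 + x = 69 - 2x → x_m = 19.3333.
Total external cost = MEC × x_m = 5 × 19.3333 = 96.6665.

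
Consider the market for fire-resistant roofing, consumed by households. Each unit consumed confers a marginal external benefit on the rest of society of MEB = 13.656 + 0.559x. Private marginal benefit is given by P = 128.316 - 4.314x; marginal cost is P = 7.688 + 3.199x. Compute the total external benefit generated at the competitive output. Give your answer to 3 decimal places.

291.312

Market equilibrium (private): 7.688 + 3.199x = 128.316 - 4.314x → x_m = 16.0559.
Total external benefit = ∫₀^{x_m} (13.656 + 0.559x) dx = 13.656×16.0559 + ½×0.559×16.0559² = 291.3122.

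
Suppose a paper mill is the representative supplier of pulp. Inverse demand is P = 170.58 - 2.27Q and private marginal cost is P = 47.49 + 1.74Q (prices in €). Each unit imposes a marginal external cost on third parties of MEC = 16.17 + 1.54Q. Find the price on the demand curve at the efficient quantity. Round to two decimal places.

P = €126.85

Social marginal cost = private MC + MEC = 63.66 + 3.28Q.
Set SMC = demand: 63.66 + 3.28Q = 170.58 - 2.27Q → Q* = 19.2649.
Consumer price on the demand curve at Q*: 170.58 − 2.27×19.2649 = 126.8487.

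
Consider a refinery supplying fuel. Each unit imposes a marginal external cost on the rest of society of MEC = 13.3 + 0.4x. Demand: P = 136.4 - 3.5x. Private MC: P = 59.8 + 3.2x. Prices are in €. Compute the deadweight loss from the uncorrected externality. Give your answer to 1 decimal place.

DWL = €22.5

Market equilibrium (private): 59.8 + 3.2x = 136.4 - 3.5x → x_m = 11.4328.
Social marginal cost = private MC + MEC = 73.1 + 3.6x.
Set SMC = demand: 73.1 + 3.6x = 136.4 - 3.5x → x* = 8.9155.
The loss is the area between SMC and demand from x* to x_m; with linear curves that's a triangle of height MEC(x_m).
DWL = ½ × 2.5173 × 17.8731 = 22.4960.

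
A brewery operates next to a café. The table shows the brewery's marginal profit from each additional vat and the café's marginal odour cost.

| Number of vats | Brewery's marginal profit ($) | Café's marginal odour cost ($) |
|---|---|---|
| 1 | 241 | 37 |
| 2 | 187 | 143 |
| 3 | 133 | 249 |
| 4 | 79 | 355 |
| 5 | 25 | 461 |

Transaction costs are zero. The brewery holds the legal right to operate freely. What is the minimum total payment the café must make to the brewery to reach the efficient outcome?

$237

Left alone the brewery would choose level 5 (marginal profit stays positive).
Efficient level: k* = 2 (marginal profit ≥ marginal odour cost through 2).
The café must at least cover the brewery's forgone profit from cutting 5→2: 133 + 79 + 25 = 237.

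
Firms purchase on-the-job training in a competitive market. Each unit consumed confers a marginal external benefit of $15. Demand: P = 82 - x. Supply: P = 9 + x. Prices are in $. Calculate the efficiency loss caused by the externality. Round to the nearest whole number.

Market equilibrium (private): 9 + x = 82 - x → x_m = 36.5000.
Social marginal benefit = demand + MEB = 97 - x.
Set SMB = MC: 97 - x = 9 + x → x* = 44.0000.
The welfare-loss triangle has base |x_m − x*| and height MEB(x_m) (the vertical gap between SMB and MC is zero at x* and MEB at x_m).
DWL = ½ × 7.5000 × 15.0000 = 56.2500.

DWL = $56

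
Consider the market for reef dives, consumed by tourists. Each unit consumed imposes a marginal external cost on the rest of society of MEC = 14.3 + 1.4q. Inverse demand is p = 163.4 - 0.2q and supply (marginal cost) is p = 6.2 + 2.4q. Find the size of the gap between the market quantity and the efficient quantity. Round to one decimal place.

Market equilibrium (private): 6.2 + 2.4q = 163.4 - 0.2q → q_m = 60.4615.
Social marginal benefit = demand − MEC = 149.1 - 1.6q.
Set SMB = MC: 149.1 - 1.6q = 6.2 + 2.4q → q* = 35.7250.
Gap = |60.4615 − 35.7250| = 24.7365.

24.7 units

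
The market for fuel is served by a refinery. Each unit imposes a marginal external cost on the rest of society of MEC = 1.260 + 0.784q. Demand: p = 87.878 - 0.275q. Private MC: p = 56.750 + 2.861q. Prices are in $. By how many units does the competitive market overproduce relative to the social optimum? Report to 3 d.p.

2.307 units

Market equilibrium (private): 56.750 + 2.861q = 87.878 - 0.275q → q_m = 9.9260.
Social marginal cost = private MC + MEC = 58.010 + 3.645q.
Set SMC = demand: 58.010 + 3.645q = 87.878 - 0.275q → q* = 7.6194.
Gap = |9.9260 − 7.6194| = 2.3066.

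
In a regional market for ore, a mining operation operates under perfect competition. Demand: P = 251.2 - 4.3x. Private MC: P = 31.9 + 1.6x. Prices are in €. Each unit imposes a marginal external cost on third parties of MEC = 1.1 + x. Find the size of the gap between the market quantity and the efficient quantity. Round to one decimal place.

Market equilibrium (private): 31.9 + 1.6x = 251.2 - 4.3x → x_m = 37.1695.
Social marginal cost = private MC + MEC = 33.0 + 2.6x.
Set SMC = demand: 33.0 + 2.6x = 251.2 - 4.3x → x* = 31.6232.
Gap = |37.1695 − 31.6232| = 5.5463.

5.5 units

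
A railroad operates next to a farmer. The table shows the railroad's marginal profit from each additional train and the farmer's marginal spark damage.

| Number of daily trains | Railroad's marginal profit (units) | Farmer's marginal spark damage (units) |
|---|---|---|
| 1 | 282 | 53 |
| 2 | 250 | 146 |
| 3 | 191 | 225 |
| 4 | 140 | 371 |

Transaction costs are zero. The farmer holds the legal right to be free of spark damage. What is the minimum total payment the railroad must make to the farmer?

199

Efficient level: marginal profit ≥ marginal spark damage through level 2, so k* = 2.
With the farmer holding the right, the railroad must at least compensate total damage at k*: 53 + 146 = 199.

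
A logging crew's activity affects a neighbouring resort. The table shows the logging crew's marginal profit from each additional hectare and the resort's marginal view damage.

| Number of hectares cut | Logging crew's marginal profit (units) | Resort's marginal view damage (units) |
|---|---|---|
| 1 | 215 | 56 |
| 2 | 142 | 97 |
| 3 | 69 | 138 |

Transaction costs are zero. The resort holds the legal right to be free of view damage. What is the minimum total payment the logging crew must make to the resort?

153

Efficient level: marginal profit ≥ marginal view damage through level 2, so k* = 2.
With the resort holding the right, the logging crew must at least compensate total damage at k*: 56 + 97 = 153.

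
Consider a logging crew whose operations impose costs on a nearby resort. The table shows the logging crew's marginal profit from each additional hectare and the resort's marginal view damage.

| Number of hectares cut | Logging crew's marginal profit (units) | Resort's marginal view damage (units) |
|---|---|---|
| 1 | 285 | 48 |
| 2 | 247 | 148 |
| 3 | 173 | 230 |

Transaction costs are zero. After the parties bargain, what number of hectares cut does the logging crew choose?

2

Bargaining reaches the level where marginal profit last exceeds marginal view damage.
That holds through level 2 (247 ≥ 148) but not at 3 (173 < 230).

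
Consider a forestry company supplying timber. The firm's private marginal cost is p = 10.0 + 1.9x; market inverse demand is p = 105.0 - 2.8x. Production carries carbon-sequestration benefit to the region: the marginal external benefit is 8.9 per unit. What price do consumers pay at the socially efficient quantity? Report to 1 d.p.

Social marginal cost = private MC − MEB = 1.1 + 1.9x.
Set SMC = demand: 1.1 + 1.9x = 105.0 - 2.8x → x* = 22.1064.
Consumer price on the demand curve at x*: 105.0 − 2.8×22.1064 = 43.1021.

P = 43.1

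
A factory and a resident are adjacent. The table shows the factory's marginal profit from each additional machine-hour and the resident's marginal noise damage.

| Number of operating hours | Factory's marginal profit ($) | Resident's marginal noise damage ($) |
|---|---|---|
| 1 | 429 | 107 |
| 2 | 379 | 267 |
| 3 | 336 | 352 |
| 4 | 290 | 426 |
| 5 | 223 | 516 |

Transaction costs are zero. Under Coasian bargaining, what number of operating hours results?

2

Bargaining reaches the level where marginal profit last exceeds marginal noise damage.
That holds through level 2 (379 ≥ 267) but not at 3 (336 < 352).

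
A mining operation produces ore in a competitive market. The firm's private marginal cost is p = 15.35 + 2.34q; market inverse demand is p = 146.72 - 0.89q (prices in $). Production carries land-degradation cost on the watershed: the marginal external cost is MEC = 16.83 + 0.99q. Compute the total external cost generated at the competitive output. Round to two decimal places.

$1503.33

Market equilibrium (private): 15.35 + 2.34q = 146.72 - 0.89q → q_m = 40.6718.
Total external cost = ∫₀^{q_m} (16.83 + 0.99q) dq = 16.83×40.6718 + ½×0.99×40.6718² = 1503.3331.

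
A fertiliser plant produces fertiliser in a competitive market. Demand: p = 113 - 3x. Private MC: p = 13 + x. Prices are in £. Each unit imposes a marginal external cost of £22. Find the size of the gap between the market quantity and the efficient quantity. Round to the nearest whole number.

Market equilibrium (private): 13 + x = 113 - 3x → x_m = 25.0000.
Social marginal cost = private MC + MEC = 35 + x.
Set SMC = demand: 35 + x = 113 - 3x → x* = 19.5000.
Gap = |25.0000 − 19.5000| = 5.5000.

6 units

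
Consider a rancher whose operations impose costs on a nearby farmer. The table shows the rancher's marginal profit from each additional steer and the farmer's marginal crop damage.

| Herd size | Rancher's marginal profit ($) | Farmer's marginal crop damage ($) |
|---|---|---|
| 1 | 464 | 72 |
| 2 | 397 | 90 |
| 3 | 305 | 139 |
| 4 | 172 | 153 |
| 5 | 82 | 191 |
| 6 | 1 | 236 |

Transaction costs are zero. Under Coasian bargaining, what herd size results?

4

Bargaining reaches the level where marginal profit last exceeds marginal crop damage.
That holds through level 4 (172 ≥ 153) but not at 5 (82 < 191).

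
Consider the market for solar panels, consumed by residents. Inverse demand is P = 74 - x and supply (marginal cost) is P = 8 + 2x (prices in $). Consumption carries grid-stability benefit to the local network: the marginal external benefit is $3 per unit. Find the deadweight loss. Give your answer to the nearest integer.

Market equilibrium (private): 8 + 2x = 74 - x → x_m = 22.0000.
Social marginal benefit = demand + MEB = 77 - x.
Set SMB = MC: 77 - x = 8 + 2x → x* = 23.0000.
Between x* and x_m the wedge SMB − MC runs linearly from 0 to MEB(x_m), so the loss is a triangle.
DWL = ½ × 1.0000 × 3.0000 = 1.5000.

DWL = $2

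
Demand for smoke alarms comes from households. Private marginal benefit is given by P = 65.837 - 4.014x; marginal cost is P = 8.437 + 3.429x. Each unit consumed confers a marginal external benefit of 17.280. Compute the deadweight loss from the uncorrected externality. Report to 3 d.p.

Market equilibrium (private): 8.437 + 3.429x = 65.837 - 4.014x → x_m = 7.7119.
Social marginal benefit = demand + MEB = 83.117 - 4.014x.
Set SMB = MC: 83.117 - 4.014x = 8.437 + 3.429x → x* = 10.0336.
Between x* and x_m the wedge SMB − MC runs linearly from 0 to MEB(x_m), so the loss is a triangle.
DWL = ½ × 2.3217 × 17.2800 = 20.0595.

DWL = 20.059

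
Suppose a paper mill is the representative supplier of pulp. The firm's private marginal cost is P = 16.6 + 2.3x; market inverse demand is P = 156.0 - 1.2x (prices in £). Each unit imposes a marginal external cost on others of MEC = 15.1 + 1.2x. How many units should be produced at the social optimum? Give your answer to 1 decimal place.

x* = 26.4

Social marginal cost = private MC + MEC = 31.7 + 3.5x.
Set SMC = demand: 31.7 + 3.5x = 156.0 - 1.2x → x* = 26.4468.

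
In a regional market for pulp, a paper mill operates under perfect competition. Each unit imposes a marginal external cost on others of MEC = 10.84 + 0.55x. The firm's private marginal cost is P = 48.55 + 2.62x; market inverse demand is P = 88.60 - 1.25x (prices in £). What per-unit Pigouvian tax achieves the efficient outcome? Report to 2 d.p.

Social marginal cost = private MC + MEC = 59.39 + 3.17x.
Set SMC = demand: 59.39 + 3.17x = 88.60 - 1.25x → x* = 6.6086.
The Pigouvian tax equals MEC at x*: 10.84 + 0.55×6.6086 = 14.4747.

tax = £14.47 per unit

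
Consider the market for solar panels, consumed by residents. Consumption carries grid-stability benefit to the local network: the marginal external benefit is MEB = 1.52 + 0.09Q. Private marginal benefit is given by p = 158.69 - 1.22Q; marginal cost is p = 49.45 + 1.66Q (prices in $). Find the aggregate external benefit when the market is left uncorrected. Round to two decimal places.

Market equilibrium (private): 49.45 + 1.66Q = 158.69 - 1.22Q → Q_m = 37.9306.
Total external benefit = ∫₀^{Q_m} (1.52 + 0.09Q) dQ = 1.52×37.9306 + ½×0.09×37.9306² = 122.3974.

$122.40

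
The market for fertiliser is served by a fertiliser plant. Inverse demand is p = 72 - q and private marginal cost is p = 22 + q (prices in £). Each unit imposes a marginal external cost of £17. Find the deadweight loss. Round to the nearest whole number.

DWL = £72

Market equilibrium (private): 22 + q = 72 - q → q_m = 25.0000.
Social marginal cost = private MC + MEC = 39 + q.
Set SMC = demand: 39 + q = 72 - q → q* = 16.5000.
The loss is the area between SMC and demand from q* to q_m; with linear curves that's a triangle of height MEC(q_m).
DWL = ½ × 8.5000 × 17.0000 = 72.2500.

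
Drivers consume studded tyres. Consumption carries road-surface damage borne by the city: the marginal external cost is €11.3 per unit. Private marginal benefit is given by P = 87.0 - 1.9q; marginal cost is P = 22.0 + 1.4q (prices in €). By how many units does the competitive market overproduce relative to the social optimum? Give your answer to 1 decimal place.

Market equilibrium (private): 22.0 + 1.4q = 87.0 - 1.9q → q_m = 19.6970.
Social marginal benefit = demand − MEC = 75.7 - 1.9q.
Set SMB = MC: 75.7 - 1.9q = 22.0 + 1.4q → q* = 16.2727.
Gap = |19.6970 − 16.2727| = 3.4243.

3.4 units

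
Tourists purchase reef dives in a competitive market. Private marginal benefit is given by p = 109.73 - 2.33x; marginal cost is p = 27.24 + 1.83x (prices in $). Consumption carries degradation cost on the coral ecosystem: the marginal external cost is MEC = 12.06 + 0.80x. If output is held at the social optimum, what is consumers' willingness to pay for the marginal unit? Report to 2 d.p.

P = $76.64

Social marginal benefit = demand − MEC = 97.67 - 3.13x.
Set SMB = MC: 97.67 - 3.13x = 27.24 + 1.83x → x* = 14.1996.
Consumer price on the demand curve at x*: 109.73 − 2.33×14.1996 = 76.6449.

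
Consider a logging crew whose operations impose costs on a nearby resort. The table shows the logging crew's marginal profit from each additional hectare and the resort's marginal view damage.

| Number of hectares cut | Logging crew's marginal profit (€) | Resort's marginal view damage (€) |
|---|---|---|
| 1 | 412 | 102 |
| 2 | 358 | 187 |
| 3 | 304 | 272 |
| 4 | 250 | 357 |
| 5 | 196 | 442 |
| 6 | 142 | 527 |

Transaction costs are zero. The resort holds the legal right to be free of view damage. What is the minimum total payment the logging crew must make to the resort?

€561

Efficient level: marginal profit ≥ marginal view damage through level 3, so k* = 3.
With the resort holding the right, the logging crew must at least compensate total damage at k*: 102 + 187 + 272 = 561.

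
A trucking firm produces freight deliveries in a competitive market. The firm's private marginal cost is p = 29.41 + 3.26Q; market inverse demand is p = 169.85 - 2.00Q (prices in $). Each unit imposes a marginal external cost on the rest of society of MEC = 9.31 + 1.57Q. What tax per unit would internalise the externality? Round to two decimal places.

Social marginal cost = private MC + MEC = 38.72 + 4.83Q.
Set SMC = demand: 38.72 + 4.83Q = 169.85 - 2.00Q → Q* = 19.1991.
The Pigouvian tax equals MEC at Q*: 9.31 + 1.57×19.1991 = 39.4526.

tax = $39.45 per unit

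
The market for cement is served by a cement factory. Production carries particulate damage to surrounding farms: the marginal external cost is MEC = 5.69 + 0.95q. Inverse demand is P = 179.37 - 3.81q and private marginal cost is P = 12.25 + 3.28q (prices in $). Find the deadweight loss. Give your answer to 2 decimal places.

Market equilibrium (private): 12.25 + 3.28q = 179.37 - 3.81q → q_m = 23.5712.
Social marginal cost = private MC + MEC = 17.94 + 4.23q.
Set SMC = demand: 17.94 + 4.23q = 179.37 - 3.81q → q* = 20.0784.
The loss is the area between SMC and demand from q* to q_m; with linear curves that's a triangle of height MEC(q_m).
DWL = ½ × 3.4928 × 28.0827 = 49.0436.

DWL = $49.04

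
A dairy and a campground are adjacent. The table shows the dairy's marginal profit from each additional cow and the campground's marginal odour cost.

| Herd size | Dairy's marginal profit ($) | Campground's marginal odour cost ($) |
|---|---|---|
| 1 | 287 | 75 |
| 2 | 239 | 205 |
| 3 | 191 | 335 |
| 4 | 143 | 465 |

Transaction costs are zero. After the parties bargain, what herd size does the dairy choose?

2

Bargaining reaches the level where marginal profit last exceeds marginal odour cost.
That holds through level 2 (239 ≥ 205) but not at 3 (191 < 335).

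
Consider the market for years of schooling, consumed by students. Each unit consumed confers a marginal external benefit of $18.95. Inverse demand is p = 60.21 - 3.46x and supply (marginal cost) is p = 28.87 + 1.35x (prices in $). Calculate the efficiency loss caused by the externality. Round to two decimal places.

DWL = $37.33

Market equilibrium (private): 28.87 + 1.35x = 60.21 - 3.46x → x_m = 6.5156.
Social marginal benefit = demand + MEB = 79.16 - 3.46x.
Set SMB = MC: 79.16 - 3.46x = 28.87 + 1.35x → x* = 10.4553.
The welfare-loss triangle has base |x_m − x*| and height MEB(x_m) (the vertical gap between SMB and MC is zero at x* and MEB at x_m).
DWL = ½ × 3.9397 × 18.9500 = 37.3287.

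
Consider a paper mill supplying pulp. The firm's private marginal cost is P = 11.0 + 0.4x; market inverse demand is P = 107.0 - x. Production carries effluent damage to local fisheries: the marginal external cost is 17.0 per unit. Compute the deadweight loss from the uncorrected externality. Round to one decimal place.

Market equilibrium (private): 11.0 + 0.4x = 107.0 - x → x_m = 68.5714.
Social marginal cost = private MC + MEC = 28.0 + 0.4x.
Set SMC = demand: 28.0 + 0.4x = 107.0 - x → x* = 56.4286.
Height of the DWL triangle at x_m is SMC(x_m) − demand(x_m) = MEC(x_m) = 17.0000.
DWL = ½ × 12.1428 × 17.0000 = 103.2138.

DWL = 103.2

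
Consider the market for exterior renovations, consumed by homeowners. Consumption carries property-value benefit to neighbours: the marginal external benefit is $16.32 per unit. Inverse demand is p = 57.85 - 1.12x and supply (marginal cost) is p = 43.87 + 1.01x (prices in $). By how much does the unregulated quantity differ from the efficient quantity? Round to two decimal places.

7.66 units

Market equilibrium (private): 43.87 + 1.01x = 57.85 - 1.12x → x_m = 6.5634.
Social marginal benefit = demand + MEB = 74.17 - 1.12x.
Set SMB = MC: 74.17 - 1.12x = 43.87 + 1.01x → x* = 14.2254.
Gap = |6.5634 − 14.2254| = 7.6620.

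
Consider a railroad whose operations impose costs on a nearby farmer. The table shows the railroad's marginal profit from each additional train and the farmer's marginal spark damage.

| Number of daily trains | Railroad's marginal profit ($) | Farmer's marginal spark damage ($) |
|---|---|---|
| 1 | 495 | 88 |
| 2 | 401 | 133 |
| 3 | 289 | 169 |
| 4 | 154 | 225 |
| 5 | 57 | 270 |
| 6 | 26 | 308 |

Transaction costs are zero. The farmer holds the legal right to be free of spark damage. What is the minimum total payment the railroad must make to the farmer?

Efficient level: marginal profit ≥ marginal spark damage through level 3, so k* = 3.
With the farmer holding the right, the railroad must at least compensate total damage at k*: 88 + 133 + 169 = 390.

$390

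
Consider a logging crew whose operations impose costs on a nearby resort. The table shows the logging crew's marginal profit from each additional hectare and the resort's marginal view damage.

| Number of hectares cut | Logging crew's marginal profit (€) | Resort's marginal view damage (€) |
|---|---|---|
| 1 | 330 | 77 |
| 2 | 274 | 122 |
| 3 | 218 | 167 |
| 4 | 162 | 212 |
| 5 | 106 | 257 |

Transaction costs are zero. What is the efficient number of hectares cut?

3

Bargaining reaches the level where marginal profit last exceeds marginal view damage.
That holds through level 3 (218 ≥ 167) but not at 4 (162 < 212).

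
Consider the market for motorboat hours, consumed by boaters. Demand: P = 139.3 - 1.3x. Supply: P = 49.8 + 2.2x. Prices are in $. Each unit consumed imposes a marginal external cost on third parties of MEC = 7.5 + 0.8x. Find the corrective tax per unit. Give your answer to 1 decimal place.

Social marginal benefit = demand − MEC = 131.8 - 2.1x.
Set SMB = MC: 131.8 - 2.1x = 49.8 + 2.2x → x* = 19.0698.
The Pigouvian tax equals MEC at x*: 7.5 + 0.8×19.0698 = 22.7558.

tax = $22.8 per unit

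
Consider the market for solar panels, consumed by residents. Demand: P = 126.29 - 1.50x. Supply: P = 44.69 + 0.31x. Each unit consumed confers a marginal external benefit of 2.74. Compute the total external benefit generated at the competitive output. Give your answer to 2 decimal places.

123.53

Market equilibrium (private): 44.69 + 0.31x = 126.29 - 1.50x → x_m = 45.0829.
Total external benefit = MEB × x_m = 2.74 × 45.0829 = 123.5271.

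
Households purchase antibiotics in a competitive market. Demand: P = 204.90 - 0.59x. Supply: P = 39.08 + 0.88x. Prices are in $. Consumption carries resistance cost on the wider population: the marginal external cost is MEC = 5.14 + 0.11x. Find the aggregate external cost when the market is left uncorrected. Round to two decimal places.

$1279.65

Market equilibrium (private): 39.08 + 0.88x = 204.90 - 0.59x → x_m = 112.8027.
Total external cost = ∫₀^{x_m} (5.14 + 0.11x) dx = 5.14×112.8027 + ½×0.11×112.8027² = 1279.6506.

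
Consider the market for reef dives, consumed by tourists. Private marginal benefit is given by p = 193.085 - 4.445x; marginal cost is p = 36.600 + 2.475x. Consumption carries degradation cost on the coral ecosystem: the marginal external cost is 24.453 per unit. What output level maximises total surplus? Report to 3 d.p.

Social marginal benefit = demand − MEC = 168.632 - 4.445x.
Set SMB = MC: 168.632 - 4.445x = 36.600 + 2.475x → x* = 19.0798.

x* = 19.080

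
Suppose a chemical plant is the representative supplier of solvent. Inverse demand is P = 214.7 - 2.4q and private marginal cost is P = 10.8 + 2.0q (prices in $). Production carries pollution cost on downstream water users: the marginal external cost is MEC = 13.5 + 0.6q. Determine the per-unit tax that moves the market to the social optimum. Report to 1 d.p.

Social marginal cost = private MC + MEC = 24.3 + 2.6q.
Set SMC = demand: 24.3 + 2.6q = 214.7 - 2.4q → q* = 38.0800.
The Pigouvian tax equals MEC at q*: 13.5 + 0.6×38.0800 = 36.3480.

tax = $36.3 per unit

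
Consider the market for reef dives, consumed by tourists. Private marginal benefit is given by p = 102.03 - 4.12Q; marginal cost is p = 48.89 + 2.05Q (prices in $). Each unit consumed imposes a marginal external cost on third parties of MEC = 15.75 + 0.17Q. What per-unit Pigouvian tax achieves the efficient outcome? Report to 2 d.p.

tax = $16.75 per unit

Social marginal benefit = demand − MEC = 86.28 - 4.29Q.
Set SMB = MC: 86.28 - 4.29Q = 48.89 + 2.05Q → Q* = 5.8975.
The Pigouvian tax equals MEC at Q*: 15.75 + 0.17×5.8975 = 16.7526.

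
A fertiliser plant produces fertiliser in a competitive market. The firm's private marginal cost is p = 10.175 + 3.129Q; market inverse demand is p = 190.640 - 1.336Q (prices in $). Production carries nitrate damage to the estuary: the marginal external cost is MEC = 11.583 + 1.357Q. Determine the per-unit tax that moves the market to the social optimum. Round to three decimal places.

Social marginal cost = private MC + MEC = 21.758 + 4.486Q.
Set SMC = demand: 21.758 + 4.486Q = 190.640 - 1.336Q → Q* = 29.0076.
The Pigouvian tax equals MEC at Q*: 11.583 + 1.357×29.0076 = 50.9463.

tax = $50.946 per unit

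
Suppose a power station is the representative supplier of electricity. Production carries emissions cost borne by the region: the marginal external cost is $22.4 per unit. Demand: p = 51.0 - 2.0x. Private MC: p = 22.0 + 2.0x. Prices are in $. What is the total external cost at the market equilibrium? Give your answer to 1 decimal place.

Market equilibrium (private): 22.0 + 2.0x = 51.0 - 2.0x → x_m = 7.2500.
Total external cost = MEC × x_m = 22.4 × 7.2500 = 162.4000.

$162.4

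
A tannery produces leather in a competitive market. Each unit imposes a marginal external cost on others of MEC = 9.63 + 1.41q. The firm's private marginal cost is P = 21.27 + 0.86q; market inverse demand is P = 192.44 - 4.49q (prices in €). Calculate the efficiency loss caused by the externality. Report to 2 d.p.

Market equilibrium (private): 21.27 + 0.86q = 192.44 - 4.49q → q_m = 31.9944.
Social marginal cost = private MC + MEC = 30.90 + 2.27q.
Set SMC = demand: 30.90 + 2.27q = 192.44 - 4.49q → q* = 23.8964.
Height of the DWL triangle at q_m is SMC(q_m) − demand(q_m) = MEC(q_m) = 54.7421.
DWL = ½ × 8.0980 × 54.7421 = 221.6508.

DWL = €221.65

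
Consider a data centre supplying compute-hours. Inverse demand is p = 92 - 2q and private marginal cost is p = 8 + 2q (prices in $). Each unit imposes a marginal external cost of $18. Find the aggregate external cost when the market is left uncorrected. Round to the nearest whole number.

$378

Market equilibrium (private): 8 + 2q = 92 - 2q → q_m = 21.0000.
Total external cost = MEC × q_m = 18 × 21.0000 = 378.0000.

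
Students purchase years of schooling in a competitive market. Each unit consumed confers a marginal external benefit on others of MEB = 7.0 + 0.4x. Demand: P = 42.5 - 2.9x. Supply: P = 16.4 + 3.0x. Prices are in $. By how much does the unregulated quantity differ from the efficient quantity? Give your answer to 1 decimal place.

Market equilibrium (private): 16.4 + 3.0x = 42.5 - 2.9x → x_m = 4.4237.
Social marginal benefit = demand + MEB = 49.5 - 2.5x.
Set SMB = MC: 49.5 - 2.5x = 16.4 + 3.0x → x* = 6.0182.
Gap = |4.4237 − 6.0182| = 1.5945.

1.6 units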